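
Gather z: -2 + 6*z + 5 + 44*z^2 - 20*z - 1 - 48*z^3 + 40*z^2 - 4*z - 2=-48*z^3 + 84*z^2 - 18*z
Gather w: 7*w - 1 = 7*w - 1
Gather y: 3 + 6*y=6*y + 3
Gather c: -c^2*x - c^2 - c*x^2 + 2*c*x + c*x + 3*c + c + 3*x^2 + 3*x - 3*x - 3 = c^2*(-x - 1) + c*(-x^2 + 3*x + 4) + 3*x^2 - 3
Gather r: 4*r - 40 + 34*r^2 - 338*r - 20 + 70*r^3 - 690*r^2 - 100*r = 70*r^3 - 656*r^2 - 434*r - 60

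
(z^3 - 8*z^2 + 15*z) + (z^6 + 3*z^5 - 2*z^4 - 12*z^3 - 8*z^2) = z^6 + 3*z^5 - 2*z^4 - 11*z^3 - 16*z^2 + 15*z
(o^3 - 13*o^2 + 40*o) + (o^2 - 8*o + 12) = o^3 - 12*o^2 + 32*o + 12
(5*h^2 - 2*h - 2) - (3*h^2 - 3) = 2*h^2 - 2*h + 1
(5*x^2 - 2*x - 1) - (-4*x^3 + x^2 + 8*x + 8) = 4*x^3 + 4*x^2 - 10*x - 9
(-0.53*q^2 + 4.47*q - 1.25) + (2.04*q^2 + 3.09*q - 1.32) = 1.51*q^2 + 7.56*q - 2.57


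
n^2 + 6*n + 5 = (n + 1)*(n + 5)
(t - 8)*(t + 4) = t^2 - 4*t - 32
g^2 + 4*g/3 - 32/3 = (g - 8/3)*(g + 4)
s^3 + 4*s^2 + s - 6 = (s - 1)*(s + 2)*(s + 3)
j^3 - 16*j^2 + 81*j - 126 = (j - 7)*(j - 6)*(j - 3)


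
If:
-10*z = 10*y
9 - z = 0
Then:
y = -9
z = 9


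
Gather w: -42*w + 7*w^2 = 7*w^2 - 42*w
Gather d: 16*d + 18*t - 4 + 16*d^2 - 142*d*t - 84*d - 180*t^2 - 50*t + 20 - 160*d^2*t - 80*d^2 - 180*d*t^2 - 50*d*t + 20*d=d^2*(-160*t - 64) + d*(-180*t^2 - 192*t - 48) - 180*t^2 - 32*t + 16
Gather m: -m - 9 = -m - 9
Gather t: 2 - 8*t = 2 - 8*t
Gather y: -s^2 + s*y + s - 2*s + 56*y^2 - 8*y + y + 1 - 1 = -s^2 - s + 56*y^2 + y*(s - 7)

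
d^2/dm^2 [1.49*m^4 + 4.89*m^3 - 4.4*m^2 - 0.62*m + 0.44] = 17.88*m^2 + 29.34*m - 8.8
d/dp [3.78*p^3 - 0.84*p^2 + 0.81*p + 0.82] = 11.34*p^2 - 1.68*p + 0.81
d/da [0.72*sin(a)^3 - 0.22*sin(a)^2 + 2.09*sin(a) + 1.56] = (2.16*sin(a)^2 - 0.44*sin(a) + 2.09)*cos(a)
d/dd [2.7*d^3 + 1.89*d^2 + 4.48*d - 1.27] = 8.1*d^2 + 3.78*d + 4.48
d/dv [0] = 0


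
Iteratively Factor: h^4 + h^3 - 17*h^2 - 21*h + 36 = (h - 1)*(h^3 + 2*h^2 - 15*h - 36) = (h - 1)*(h + 3)*(h^2 - h - 12) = (h - 4)*(h - 1)*(h + 3)*(h + 3)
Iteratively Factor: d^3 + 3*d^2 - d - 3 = (d + 1)*(d^2 + 2*d - 3) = (d + 1)*(d + 3)*(d - 1)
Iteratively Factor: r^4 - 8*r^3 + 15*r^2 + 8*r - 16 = (r - 1)*(r^3 - 7*r^2 + 8*r + 16) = (r - 4)*(r - 1)*(r^2 - 3*r - 4) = (r - 4)*(r - 1)*(r + 1)*(r - 4)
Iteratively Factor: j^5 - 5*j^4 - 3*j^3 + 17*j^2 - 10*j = (j - 1)*(j^4 - 4*j^3 - 7*j^2 + 10*j) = (j - 1)^2*(j^3 - 3*j^2 - 10*j) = j*(j - 1)^2*(j^2 - 3*j - 10) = j*(j - 5)*(j - 1)^2*(j + 2)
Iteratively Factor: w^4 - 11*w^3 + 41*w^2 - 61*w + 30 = (w - 1)*(w^3 - 10*w^2 + 31*w - 30) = (w - 3)*(w - 1)*(w^2 - 7*w + 10) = (w - 5)*(w - 3)*(w - 1)*(w - 2)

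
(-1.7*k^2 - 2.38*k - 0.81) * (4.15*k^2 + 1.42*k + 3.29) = -7.055*k^4 - 12.291*k^3 - 12.3341*k^2 - 8.9804*k - 2.6649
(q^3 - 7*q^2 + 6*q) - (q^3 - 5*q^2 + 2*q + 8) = -2*q^2 + 4*q - 8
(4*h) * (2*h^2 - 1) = 8*h^3 - 4*h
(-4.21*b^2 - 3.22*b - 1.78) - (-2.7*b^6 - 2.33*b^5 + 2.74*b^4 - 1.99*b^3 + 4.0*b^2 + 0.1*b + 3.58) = 2.7*b^6 + 2.33*b^5 - 2.74*b^4 + 1.99*b^3 - 8.21*b^2 - 3.32*b - 5.36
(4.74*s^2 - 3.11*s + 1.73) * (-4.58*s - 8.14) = -21.7092*s^3 - 24.3398*s^2 + 17.392*s - 14.0822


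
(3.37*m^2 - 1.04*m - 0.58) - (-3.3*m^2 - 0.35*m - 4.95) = 6.67*m^2 - 0.69*m + 4.37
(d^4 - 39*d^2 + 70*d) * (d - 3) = d^5 - 3*d^4 - 39*d^3 + 187*d^2 - 210*d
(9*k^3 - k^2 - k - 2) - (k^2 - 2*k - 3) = 9*k^3 - 2*k^2 + k + 1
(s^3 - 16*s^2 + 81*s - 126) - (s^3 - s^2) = -15*s^2 + 81*s - 126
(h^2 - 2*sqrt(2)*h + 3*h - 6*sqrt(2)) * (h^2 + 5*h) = h^4 - 2*sqrt(2)*h^3 + 8*h^3 - 16*sqrt(2)*h^2 + 15*h^2 - 30*sqrt(2)*h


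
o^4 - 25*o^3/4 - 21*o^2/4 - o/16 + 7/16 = (o - 7)*(o - 1/4)*(o + 1/2)^2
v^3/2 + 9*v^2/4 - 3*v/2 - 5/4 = (v/2 + 1/4)*(v - 1)*(v + 5)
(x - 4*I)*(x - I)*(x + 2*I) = x^3 - 3*I*x^2 + 6*x - 8*I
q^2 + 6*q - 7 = (q - 1)*(q + 7)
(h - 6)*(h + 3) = h^2 - 3*h - 18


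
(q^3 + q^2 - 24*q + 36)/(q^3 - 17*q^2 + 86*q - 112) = (q^2 + 3*q - 18)/(q^2 - 15*q + 56)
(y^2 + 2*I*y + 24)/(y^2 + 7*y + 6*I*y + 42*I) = (y - 4*I)/(y + 7)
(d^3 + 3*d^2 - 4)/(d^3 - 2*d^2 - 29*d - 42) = (d^2 + d - 2)/(d^2 - 4*d - 21)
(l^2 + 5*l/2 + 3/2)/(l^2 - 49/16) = 8*(2*l^2 + 5*l + 3)/(16*l^2 - 49)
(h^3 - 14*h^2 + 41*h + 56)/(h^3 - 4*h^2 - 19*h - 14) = (h - 8)/(h + 2)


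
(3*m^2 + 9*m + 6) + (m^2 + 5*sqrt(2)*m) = 4*m^2 + 5*sqrt(2)*m + 9*m + 6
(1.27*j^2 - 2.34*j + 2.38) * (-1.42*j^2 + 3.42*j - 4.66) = -1.8034*j^4 + 7.6662*j^3 - 17.3006*j^2 + 19.044*j - 11.0908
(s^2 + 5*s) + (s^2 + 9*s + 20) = 2*s^2 + 14*s + 20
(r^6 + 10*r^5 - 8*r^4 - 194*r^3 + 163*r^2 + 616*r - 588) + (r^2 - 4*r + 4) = r^6 + 10*r^5 - 8*r^4 - 194*r^3 + 164*r^2 + 612*r - 584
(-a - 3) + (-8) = -a - 11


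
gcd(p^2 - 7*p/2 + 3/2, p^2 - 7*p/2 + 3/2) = p^2 - 7*p/2 + 3/2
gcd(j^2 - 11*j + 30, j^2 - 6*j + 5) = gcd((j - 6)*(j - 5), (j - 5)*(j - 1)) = j - 5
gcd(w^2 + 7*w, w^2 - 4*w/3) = w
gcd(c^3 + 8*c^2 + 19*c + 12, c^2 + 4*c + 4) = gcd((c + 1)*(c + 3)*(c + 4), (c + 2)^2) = 1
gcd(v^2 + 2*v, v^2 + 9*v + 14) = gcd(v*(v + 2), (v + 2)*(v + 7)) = v + 2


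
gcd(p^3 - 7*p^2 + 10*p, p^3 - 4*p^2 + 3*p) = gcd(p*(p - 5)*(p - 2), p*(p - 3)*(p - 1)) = p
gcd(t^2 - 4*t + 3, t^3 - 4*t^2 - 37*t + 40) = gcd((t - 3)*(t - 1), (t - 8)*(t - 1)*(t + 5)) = t - 1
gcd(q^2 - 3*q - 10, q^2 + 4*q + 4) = q + 2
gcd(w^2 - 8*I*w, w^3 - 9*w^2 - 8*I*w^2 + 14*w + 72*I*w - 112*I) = w - 8*I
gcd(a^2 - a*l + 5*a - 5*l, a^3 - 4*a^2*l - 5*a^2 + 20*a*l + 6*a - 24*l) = 1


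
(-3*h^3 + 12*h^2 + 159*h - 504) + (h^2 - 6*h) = -3*h^3 + 13*h^2 + 153*h - 504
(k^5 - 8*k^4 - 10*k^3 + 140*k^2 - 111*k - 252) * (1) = k^5 - 8*k^4 - 10*k^3 + 140*k^2 - 111*k - 252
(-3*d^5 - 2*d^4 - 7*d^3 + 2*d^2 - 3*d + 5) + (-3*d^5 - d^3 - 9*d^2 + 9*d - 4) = -6*d^5 - 2*d^4 - 8*d^3 - 7*d^2 + 6*d + 1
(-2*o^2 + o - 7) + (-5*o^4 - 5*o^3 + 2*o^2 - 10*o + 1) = -5*o^4 - 5*o^3 - 9*o - 6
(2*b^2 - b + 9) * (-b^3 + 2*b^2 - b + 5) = -2*b^5 + 5*b^4 - 13*b^3 + 29*b^2 - 14*b + 45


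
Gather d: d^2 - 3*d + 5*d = d^2 + 2*d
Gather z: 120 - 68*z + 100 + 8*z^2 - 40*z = 8*z^2 - 108*z + 220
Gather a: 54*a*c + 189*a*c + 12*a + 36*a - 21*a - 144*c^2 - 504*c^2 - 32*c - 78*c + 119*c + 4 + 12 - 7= a*(243*c + 27) - 648*c^2 + 9*c + 9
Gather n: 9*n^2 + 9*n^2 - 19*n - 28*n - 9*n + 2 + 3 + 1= 18*n^2 - 56*n + 6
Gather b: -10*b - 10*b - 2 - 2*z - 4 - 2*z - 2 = -20*b - 4*z - 8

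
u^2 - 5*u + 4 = (u - 4)*(u - 1)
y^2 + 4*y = y*(y + 4)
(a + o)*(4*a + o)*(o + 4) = 4*a^2*o + 16*a^2 + 5*a*o^2 + 20*a*o + o^3 + 4*o^2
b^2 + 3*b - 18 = (b - 3)*(b + 6)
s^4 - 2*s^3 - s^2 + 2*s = s*(s - 2)*(s - 1)*(s + 1)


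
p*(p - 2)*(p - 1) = p^3 - 3*p^2 + 2*p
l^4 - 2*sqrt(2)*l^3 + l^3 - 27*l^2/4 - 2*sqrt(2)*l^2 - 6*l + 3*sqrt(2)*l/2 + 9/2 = (l - 1/2)*(l + 3/2)*(l - 3*sqrt(2))*(l + sqrt(2))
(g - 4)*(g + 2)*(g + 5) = g^3 + 3*g^2 - 18*g - 40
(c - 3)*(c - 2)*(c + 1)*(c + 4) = c^4 - 15*c^2 + 10*c + 24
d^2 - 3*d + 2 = (d - 2)*(d - 1)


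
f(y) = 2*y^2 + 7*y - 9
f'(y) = 4*y + 7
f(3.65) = 43.20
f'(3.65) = 21.60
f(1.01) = 0.11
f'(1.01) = 11.04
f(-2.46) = -14.12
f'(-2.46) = -2.84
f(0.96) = -0.44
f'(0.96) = 10.84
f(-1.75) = -15.12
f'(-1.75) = 0.00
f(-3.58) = -8.43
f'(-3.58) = -7.32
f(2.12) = 14.83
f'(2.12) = 15.48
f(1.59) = 7.19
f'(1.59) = 13.36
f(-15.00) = 336.00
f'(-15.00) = -53.00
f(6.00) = 105.00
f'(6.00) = 31.00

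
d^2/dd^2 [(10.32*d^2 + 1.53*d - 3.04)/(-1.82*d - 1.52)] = (2.8421709430404e-14*d^2 + 1.4210854715202e-14*d - 19.08208)/(6.028568*d^3 + 15.104544*d^2 + 12.614784*d + 3.511808)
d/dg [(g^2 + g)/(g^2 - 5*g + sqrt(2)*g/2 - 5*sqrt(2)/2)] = 2*(-g*(g + 1)*(4*g - 10 + sqrt(2)) + (2*g + 1)*(2*g^2 - 10*g + sqrt(2)*g - 5*sqrt(2)))/(2*g^2 - 10*g + sqrt(2)*g - 5*sqrt(2))^2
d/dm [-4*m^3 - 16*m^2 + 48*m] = -12*m^2 - 32*m + 48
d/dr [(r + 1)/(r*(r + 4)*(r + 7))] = 2*(-r^3 - 7*r^2 - 11*r - 14)/(r^2*(r^4 + 22*r^3 + 177*r^2 + 616*r + 784))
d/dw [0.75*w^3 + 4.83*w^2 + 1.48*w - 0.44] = 2.25*w^2 + 9.66*w + 1.48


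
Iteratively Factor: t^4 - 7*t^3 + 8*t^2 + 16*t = (t)*(t^3 - 7*t^2 + 8*t + 16) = t*(t - 4)*(t^2 - 3*t - 4) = t*(t - 4)^2*(t + 1)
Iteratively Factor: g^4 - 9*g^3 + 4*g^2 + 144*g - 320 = (g - 4)*(g^3 - 5*g^2 - 16*g + 80) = (g - 5)*(g - 4)*(g^2 - 16) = (g - 5)*(g - 4)^2*(g + 4)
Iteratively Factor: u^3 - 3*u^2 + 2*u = (u - 1)*(u^2 - 2*u) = (u - 2)*(u - 1)*(u)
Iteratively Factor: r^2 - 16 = (r - 4)*(r + 4)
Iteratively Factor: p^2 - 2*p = (p)*(p - 2)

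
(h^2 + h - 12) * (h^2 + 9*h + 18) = h^4 + 10*h^3 + 15*h^2 - 90*h - 216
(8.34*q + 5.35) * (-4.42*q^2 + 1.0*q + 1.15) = -36.8628*q^3 - 15.307*q^2 + 14.941*q + 6.1525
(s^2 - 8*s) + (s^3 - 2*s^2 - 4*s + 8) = s^3 - s^2 - 12*s + 8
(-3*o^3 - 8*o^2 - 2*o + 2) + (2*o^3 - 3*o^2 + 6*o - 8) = -o^3 - 11*o^2 + 4*o - 6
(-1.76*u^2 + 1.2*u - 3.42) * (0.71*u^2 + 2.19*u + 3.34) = -1.2496*u^4 - 3.0024*u^3 - 5.6786*u^2 - 3.4818*u - 11.4228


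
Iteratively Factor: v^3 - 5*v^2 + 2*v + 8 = (v - 4)*(v^2 - v - 2) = (v - 4)*(v - 2)*(v + 1)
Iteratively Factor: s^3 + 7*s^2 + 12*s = (s + 3)*(s^2 + 4*s) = (s + 3)*(s + 4)*(s)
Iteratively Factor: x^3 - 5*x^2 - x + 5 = (x + 1)*(x^2 - 6*x + 5) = (x - 5)*(x + 1)*(x - 1)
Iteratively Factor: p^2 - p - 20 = (p + 4)*(p - 5)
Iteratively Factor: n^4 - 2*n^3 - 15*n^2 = (n)*(n^3 - 2*n^2 - 15*n) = n*(n - 5)*(n^2 + 3*n) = n^2*(n - 5)*(n + 3)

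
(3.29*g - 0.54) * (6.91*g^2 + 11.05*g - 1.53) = 22.7339*g^3 + 32.6231*g^2 - 11.0007*g + 0.8262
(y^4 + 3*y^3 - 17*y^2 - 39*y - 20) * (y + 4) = y^5 + 7*y^4 - 5*y^3 - 107*y^2 - 176*y - 80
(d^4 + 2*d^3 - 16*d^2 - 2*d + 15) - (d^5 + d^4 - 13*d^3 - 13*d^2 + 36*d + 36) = -d^5 + 15*d^3 - 3*d^2 - 38*d - 21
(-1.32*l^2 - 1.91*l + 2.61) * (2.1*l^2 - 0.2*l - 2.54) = -2.772*l^4 - 3.747*l^3 + 9.2158*l^2 + 4.3294*l - 6.6294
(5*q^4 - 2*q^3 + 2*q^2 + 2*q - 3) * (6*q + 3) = 30*q^5 + 3*q^4 + 6*q^3 + 18*q^2 - 12*q - 9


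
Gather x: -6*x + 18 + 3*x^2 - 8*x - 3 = 3*x^2 - 14*x + 15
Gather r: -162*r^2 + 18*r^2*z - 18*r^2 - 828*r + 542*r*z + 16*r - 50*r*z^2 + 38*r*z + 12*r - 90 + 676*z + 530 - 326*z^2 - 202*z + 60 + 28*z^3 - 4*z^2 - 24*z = r^2*(18*z - 180) + r*(-50*z^2 + 580*z - 800) + 28*z^3 - 330*z^2 + 450*z + 500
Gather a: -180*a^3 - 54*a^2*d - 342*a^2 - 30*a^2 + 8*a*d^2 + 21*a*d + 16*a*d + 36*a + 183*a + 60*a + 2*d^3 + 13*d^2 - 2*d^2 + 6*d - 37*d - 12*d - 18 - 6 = -180*a^3 + a^2*(-54*d - 372) + a*(8*d^2 + 37*d + 279) + 2*d^3 + 11*d^2 - 43*d - 24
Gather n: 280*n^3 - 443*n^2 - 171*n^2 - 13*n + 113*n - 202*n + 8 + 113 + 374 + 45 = 280*n^3 - 614*n^2 - 102*n + 540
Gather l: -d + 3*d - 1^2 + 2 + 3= 2*d + 4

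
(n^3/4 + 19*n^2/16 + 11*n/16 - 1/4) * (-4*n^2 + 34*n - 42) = -n^5 + 15*n^4/4 + 217*n^3/8 - 51*n^2/2 - 299*n/8 + 21/2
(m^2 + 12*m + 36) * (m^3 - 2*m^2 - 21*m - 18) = m^5 + 10*m^4 - 9*m^3 - 342*m^2 - 972*m - 648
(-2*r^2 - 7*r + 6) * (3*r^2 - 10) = -6*r^4 - 21*r^3 + 38*r^2 + 70*r - 60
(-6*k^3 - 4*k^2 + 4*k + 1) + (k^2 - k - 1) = -6*k^3 - 3*k^2 + 3*k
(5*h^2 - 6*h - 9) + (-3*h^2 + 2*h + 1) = 2*h^2 - 4*h - 8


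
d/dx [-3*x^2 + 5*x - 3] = 5 - 6*x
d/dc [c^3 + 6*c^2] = 3*c*(c + 4)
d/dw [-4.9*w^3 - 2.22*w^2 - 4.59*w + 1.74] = -14.7*w^2 - 4.44*w - 4.59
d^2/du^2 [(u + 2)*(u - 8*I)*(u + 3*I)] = 6*u + 4 - 10*I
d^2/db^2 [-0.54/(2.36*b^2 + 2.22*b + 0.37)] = (6.015168*b^2 + 5.658336*b - 0.54*(4.72*b + 2.22)*(9.44*b + 4.44) + 0.943056)/(2.36*b^2 + 2.22*b + 0.37)^3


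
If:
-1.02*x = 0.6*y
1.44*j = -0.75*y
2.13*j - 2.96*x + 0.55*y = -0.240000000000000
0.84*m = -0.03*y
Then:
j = 0.11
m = 0.01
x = 0.12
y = -0.20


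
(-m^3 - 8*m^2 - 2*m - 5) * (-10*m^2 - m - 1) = 10*m^5 + 81*m^4 + 29*m^3 + 60*m^2 + 7*m + 5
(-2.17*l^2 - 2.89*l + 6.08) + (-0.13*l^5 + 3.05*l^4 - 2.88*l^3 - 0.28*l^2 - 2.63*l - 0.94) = -0.13*l^5 + 3.05*l^4 - 2.88*l^3 - 2.45*l^2 - 5.52*l + 5.14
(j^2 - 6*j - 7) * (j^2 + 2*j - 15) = j^4 - 4*j^3 - 34*j^2 + 76*j + 105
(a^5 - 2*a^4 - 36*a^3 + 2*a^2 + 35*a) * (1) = a^5 - 2*a^4 - 36*a^3 + 2*a^2 + 35*a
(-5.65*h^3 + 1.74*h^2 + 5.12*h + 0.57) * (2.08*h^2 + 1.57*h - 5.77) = -11.752*h^5 - 5.2513*h^4 + 45.9819*h^3 - 0.815799999999998*h^2 - 28.6475*h - 3.2889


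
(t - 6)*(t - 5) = t^2 - 11*t + 30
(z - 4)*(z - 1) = z^2 - 5*z + 4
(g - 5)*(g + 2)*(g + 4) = g^3 + g^2 - 22*g - 40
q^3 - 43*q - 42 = (q - 7)*(q + 1)*(q + 6)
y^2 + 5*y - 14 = (y - 2)*(y + 7)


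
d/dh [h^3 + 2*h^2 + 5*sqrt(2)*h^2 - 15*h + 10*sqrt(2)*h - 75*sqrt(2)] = 3*h^2 + 4*h + 10*sqrt(2)*h - 15 + 10*sqrt(2)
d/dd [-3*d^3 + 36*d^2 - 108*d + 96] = -9*d^2 + 72*d - 108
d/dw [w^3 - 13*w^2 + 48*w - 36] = 3*w^2 - 26*w + 48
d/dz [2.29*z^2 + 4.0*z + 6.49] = 4.58*z + 4.0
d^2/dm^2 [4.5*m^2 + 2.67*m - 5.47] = 9.00000000000000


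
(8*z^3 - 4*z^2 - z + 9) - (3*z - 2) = 8*z^3 - 4*z^2 - 4*z + 11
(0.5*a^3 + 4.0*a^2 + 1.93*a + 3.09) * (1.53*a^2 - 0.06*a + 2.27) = 0.765*a^5 + 6.09*a^4 + 3.8479*a^3 + 13.6919*a^2 + 4.1957*a + 7.0143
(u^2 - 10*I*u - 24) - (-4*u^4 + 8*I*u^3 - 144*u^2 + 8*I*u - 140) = 4*u^4 - 8*I*u^3 + 145*u^2 - 18*I*u + 116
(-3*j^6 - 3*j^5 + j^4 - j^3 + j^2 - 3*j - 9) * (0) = 0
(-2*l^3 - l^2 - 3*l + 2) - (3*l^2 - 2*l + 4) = -2*l^3 - 4*l^2 - l - 2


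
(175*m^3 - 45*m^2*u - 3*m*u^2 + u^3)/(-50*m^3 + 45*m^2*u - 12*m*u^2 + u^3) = (7*m + u)/(-2*m + u)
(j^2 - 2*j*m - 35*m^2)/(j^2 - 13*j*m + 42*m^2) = (j + 5*m)/(j - 6*m)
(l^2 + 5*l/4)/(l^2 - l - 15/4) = l*(4*l + 5)/(4*l^2 - 4*l - 15)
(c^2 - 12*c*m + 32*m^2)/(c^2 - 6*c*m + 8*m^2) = (c - 8*m)/(c - 2*m)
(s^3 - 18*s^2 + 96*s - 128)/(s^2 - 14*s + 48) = (s^2 - 10*s + 16)/(s - 6)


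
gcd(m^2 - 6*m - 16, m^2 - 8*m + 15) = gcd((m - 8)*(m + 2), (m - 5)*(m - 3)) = 1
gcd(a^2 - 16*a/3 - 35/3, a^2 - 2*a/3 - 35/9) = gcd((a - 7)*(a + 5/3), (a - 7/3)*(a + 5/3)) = a + 5/3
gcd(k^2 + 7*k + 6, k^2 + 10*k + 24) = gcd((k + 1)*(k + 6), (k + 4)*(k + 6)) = k + 6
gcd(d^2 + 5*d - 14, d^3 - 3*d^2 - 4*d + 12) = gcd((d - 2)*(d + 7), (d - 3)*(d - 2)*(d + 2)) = d - 2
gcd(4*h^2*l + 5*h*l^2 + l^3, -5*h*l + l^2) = l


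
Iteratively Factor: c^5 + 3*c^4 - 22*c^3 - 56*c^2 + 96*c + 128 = (c + 4)*(c^4 - c^3 - 18*c^2 + 16*c + 32) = (c - 2)*(c + 4)*(c^3 + c^2 - 16*c - 16) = (c - 4)*(c - 2)*(c + 4)*(c^2 + 5*c + 4) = (c - 4)*(c - 2)*(c + 1)*(c + 4)*(c + 4)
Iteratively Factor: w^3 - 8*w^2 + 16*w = (w)*(w^2 - 8*w + 16) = w*(w - 4)*(w - 4)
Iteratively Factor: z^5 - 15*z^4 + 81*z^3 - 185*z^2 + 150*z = (z - 2)*(z^4 - 13*z^3 + 55*z^2 - 75*z) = (z - 5)*(z - 2)*(z^3 - 8*z^2 + 15*z) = (z - 5)*(z - 3)*(z - 2)*(z^2 - 5*z) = z*(z - 5)*(z - 3)*(z - 2)*(z - 5)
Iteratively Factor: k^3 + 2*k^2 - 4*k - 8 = (k - 2)*(k^2 + 4*k + 4) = (k - 2)*(k + 2)*(k + 2)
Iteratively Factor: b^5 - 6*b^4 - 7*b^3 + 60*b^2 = (b + 3)*(b^4 - 9*b^3 + 20*b^2) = b*(b + 3)*(b^3 - 9*b^2 + 20*b) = b*(b - 5)*(b + 3)*(b^2 - 4*b) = b*(b - 5)*(b - 4)*(b + 3)*(b)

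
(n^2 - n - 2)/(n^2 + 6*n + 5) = (n - 2)/(n + 5)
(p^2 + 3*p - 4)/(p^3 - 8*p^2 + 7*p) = (p + 4)/(p*(p - 7))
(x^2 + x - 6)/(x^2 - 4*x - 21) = (x - 2)/(x - 7)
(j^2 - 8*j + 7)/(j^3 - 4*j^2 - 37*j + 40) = (j - 7)/(j^2 - 3*j - 40)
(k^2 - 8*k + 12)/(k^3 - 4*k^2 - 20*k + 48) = 1/(k + 4)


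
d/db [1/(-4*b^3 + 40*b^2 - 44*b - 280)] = (3*b^2 - 20*b + 11)/(4*(b^3 - 10*b^2 + 11*b + 70)^2)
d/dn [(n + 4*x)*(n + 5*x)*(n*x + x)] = x*(3*n^2 + 18*n*x + 2*n + 20*x^2 + 9*x)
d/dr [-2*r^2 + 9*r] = 9 - 4*r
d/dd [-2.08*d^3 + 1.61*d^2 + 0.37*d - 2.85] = -6.24*d^2 + 3.22*d + 0.37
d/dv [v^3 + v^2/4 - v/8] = 3*v^2 + v/2 - 1/8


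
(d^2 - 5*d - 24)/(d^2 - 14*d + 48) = (d + 3)/(d - 6)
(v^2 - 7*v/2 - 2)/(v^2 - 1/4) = 2*(v - 4)/(2*v - 1)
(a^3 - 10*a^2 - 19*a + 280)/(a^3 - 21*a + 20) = (a^2 - 15*a + 56)/(a^2 - 5*a + 4)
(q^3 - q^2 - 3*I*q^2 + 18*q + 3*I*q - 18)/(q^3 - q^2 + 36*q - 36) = (q + 3*I)/(q + 6*I)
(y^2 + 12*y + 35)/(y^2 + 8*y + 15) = (y + 7)/(y + 3)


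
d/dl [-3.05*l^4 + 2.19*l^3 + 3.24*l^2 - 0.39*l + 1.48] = -12.2*l^3 + 6.57*l^2 + 6.48*l - 0.39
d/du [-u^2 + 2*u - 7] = 2 - 2*u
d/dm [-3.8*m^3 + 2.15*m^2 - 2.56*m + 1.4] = -11.4*m^2 + 4.3*m - 2.56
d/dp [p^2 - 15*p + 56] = 2*p - 15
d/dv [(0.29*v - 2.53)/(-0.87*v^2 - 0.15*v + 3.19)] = (0.2523*v^2 - 4.4022*v + 0.5456)/(0.7569*v^4 + 0.261*v^3 - 5.5281*v^2 - 0.957*v + 10.1761)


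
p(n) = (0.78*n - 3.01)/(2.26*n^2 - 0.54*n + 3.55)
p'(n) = (0.54 - 4.52*n)*(0.78*n - 3.01)/(2.26*n^2 - 0.54*n + 3.55)^2 + 0.78/(2.26*n^2 - 0.54*n + 3.55)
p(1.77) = -0.17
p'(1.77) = 0.21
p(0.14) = -0.82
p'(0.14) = 0.24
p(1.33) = -0.29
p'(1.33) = 0.35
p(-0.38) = -0.81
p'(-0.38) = -0.26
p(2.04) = -0.12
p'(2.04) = 0.15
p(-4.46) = -0.13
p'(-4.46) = -0.04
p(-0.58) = -0.75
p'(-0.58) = -0.34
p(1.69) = -0.19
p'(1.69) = 0.23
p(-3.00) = -0.21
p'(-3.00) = -0.09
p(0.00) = -0.85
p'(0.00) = 0.09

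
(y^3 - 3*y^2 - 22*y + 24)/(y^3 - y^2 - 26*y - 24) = (y - 1)/(y + 1)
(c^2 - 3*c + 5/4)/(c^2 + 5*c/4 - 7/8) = 2*(2*c - 5)/(4*c + 7)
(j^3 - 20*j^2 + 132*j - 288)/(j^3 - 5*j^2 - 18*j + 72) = (j^2 - 14*j + 48)/(j^2 + j - 12)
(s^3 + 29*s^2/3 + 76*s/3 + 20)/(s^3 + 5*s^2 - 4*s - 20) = (s^2 + 23*s/3 + 10)/(s^2 + 3*s - 10)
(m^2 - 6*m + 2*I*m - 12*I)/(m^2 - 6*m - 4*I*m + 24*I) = (m + 2*I)/(m - 4*I)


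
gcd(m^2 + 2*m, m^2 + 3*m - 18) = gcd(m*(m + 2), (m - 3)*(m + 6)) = 1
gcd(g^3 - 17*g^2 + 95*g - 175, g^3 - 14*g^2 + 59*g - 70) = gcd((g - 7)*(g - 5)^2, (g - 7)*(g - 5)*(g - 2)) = g^2 - 12*g + 35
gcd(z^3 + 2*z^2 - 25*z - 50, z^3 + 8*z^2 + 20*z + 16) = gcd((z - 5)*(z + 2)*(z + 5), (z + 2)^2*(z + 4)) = z + 2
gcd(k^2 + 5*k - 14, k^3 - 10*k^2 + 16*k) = k - 2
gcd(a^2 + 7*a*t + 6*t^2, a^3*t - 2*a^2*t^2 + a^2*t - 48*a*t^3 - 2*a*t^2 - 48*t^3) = a + 6*t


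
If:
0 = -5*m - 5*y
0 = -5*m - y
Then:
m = 0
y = 0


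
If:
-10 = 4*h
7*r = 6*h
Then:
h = -5/2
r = -15/7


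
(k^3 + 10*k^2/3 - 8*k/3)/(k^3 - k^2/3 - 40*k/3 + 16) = k*(3*k - 2)/(3*k^2 - 13*k + 12)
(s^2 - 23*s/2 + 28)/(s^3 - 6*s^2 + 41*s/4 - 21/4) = 2*(s - 8)/(2*s^2 - 5*s + 3)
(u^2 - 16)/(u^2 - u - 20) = (u - 4)/(u - 5)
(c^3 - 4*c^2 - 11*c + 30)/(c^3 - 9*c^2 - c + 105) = (c - 2)/(c - 7)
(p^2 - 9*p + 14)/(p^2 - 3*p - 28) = (p - 2)/(p + 4)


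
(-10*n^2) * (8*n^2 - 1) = -80*n^4 + 10*n^2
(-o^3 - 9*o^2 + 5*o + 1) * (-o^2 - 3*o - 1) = o^5 + 12*o^4 + 23*o^3 - 7*o^2 - 8*o - 1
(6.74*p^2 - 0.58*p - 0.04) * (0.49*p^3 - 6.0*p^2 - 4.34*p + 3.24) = 3.3026*p^5 - 40.7242*p^4 - 25.7912*p^3 + 24.5948*p^2 - 1.7056*p - 0.1296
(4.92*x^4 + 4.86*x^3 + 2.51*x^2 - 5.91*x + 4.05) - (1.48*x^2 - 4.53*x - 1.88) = 4.92*x^4 + 4.86*x^3 + 1.03*x^2 - 1.38*x + 5.93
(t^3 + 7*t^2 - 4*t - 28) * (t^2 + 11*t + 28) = t^5 + 18*t^4 + 101*t^3 + 124*t^2 - 420*t - 784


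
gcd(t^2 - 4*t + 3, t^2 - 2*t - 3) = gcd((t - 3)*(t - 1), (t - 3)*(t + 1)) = t - 3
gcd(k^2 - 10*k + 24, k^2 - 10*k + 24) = k^2 - 10*k + 24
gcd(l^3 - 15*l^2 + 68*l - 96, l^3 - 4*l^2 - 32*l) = l - 8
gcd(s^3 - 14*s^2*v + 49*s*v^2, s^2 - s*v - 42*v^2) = s - 7*v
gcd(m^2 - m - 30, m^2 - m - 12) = 1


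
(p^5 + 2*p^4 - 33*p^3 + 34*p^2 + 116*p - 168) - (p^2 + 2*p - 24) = p^5 + 2*p^4 - 33*p^3 + 33*p^2 + 114*p - 144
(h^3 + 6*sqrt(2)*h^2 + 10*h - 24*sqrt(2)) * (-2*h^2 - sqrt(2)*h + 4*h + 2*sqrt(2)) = -2*h^5 - 13*sqrt(2)*h^4 + 4*h^4 - 32*h^3 + 26*sqrt(2)*h^3 + 38*sqrt(2)*h^2 + 64*h^2 - 76*sqrt(2)*h + 48*h - 96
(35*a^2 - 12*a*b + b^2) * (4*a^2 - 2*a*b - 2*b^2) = 140*a^4 - 118*a^3*b - 42*a^2*b^2 + 22*a*b^3 - 2*b^4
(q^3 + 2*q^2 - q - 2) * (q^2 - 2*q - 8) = q^5 - 13*q^3 - 16*q^2 + 12*q + 16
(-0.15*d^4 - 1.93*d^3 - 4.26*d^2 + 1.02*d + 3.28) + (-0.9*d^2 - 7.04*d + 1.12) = -0.15*d^4 - 1.93*d^3 - 5.16*d^2 - 6.02*d + 4.4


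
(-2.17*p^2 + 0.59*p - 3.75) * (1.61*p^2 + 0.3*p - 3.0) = -3.4937*p^4 + 0.2989*p^3 + 0.649499999999999*p^2 - 2.895*p + 11.25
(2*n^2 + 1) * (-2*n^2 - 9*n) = -4*n^4 - 18*n^3 - 2*n^2 - 9*n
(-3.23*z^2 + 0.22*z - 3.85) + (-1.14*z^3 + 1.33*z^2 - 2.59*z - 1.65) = -1.14*z^3 - 1.9*z^2 - 2.37*z - 5.5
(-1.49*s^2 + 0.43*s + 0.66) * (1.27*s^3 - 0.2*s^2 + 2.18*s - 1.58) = -1.8923*s^5 + 0.8441*s^4 - 2.496*s^3 + 3.1596*s^2 + 0.7594*s - 1.0428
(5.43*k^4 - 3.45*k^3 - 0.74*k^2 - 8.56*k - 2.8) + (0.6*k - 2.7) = 5.43*k^4 - 3.45*k^3 - 0.74*k^2 - 7.96*k - 5.5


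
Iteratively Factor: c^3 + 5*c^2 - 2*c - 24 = (c + 4)*(c^2 + c - 6) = (c + 3)*(c + 4)*(c - 2)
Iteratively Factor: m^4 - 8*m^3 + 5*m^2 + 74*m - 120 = (m + 3)*(m^3 - 11*m^2 + 38*m - 40) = (m - 2)*(m + 3)*(m^2 - 9*m + 20) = (m - 5)*(m - 2)*(m + 3)*(m - 4)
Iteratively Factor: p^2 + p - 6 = (p - 2)*(p + 3)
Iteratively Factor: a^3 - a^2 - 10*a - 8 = (a + 1)*(a^2 - 2*a - 8) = (a - 4)*(a + 1)*(a + 2)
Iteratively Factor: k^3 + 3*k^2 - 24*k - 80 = (k + 4)*(k^2 - k - 20) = (k + 4)^2*(k - 5)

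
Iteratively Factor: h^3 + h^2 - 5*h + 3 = (h - 1)*(h^2 + 2*h - 3) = (h - 1)*(h + 3)*(h - 1)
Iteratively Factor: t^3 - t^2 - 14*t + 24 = (t + 4)*(t^2 - 5*t + 6) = (t - 3)*(t + 4)*(t - 2)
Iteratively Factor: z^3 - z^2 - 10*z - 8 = (z + 2)*(z^2 - 3*z - 4) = (z + 1)*(z + 2)*(z - 4)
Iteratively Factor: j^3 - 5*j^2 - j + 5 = (j + 1)*(j^2 - 6*j + 5) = (j - 5)*(j + 1)*(j - 1)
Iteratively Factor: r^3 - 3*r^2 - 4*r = (r + 1)*(r^2 - 4*r) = r*(r + 1)*(r - 4)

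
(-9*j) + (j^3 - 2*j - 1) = j^3 - 11*j - 1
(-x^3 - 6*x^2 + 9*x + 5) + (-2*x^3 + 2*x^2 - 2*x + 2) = -3*x^3 - 4*x^2 + 7*x + 7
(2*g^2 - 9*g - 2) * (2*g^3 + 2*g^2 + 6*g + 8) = 4*g^5 - 14*g^4 - 10*g^3 - 42*g^2 - 84*g - 16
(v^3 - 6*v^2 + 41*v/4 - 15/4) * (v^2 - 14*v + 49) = v^5 - 20*v^4 + 573*v^3/4 - 1765*v^2/4 + 2219*v/4 - 735/4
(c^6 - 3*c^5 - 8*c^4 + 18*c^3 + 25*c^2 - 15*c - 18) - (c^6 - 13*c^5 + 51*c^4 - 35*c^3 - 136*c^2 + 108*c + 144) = 10*c^5 - 59*c^4 + 53*c^3 + 161*c^2 - 123*c - 162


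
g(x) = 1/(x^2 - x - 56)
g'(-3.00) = 0.00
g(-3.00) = -0.02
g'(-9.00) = 0.02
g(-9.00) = 0.03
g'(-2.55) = 0.00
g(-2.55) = -0.02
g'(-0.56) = 0.00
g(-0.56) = -0.02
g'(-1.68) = 0.00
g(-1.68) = -0.02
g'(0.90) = -0.00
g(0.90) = -0.02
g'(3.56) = -0.00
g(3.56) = -0.02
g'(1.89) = -0.00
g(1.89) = -0.02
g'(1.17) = -0.00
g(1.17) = -0.02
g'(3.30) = -0.00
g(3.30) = -0.02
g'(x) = (1 - 2*x)/(x^2 - x - 56)^2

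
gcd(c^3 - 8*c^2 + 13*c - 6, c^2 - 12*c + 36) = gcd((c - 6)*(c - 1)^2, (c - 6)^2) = c - 6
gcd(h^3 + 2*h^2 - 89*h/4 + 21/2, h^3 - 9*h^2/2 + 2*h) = h - 1/2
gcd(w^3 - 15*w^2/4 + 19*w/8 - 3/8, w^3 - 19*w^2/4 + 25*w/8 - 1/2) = w^2 - 3*w/4 + 1/8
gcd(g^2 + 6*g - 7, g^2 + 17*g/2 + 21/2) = g + 7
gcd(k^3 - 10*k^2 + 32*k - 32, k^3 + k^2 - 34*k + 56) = k^2 - 6*k + 8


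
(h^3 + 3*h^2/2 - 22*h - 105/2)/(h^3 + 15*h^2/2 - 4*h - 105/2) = (2*h^2 - 3*h - 35)/(2*h^2 + 9*h - 35)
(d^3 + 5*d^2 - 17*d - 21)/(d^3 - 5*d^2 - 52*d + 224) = (d^2 - 2*d - 3)/(d^2 - 12*d + 32)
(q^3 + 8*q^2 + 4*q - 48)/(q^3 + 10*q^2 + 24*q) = (q - 2)/q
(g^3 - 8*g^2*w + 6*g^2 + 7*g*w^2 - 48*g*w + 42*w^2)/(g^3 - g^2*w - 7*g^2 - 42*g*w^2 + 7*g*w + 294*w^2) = (g^2 - g*w + 6*g - 6*w)/(g^2 + 6*g*w - 7*g - 42*w)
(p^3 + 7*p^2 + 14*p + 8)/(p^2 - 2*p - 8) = (p^2 + 5*p + 4)/(p - 4)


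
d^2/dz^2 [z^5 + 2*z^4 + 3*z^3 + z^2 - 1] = 20*z^3 + 24*z^2 + 18*z + 2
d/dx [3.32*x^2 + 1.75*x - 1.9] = 6.64*x + 1.75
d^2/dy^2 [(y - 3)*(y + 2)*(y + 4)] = 6*y + 6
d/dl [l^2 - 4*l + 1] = 2*l - 4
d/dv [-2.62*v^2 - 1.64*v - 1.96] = -5.24*v - 1.64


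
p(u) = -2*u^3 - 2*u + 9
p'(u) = -6*u^2 - 2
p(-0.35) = 9.79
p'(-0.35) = -2.74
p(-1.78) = 23.84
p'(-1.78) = -21.01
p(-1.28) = 15.75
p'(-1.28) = -11.83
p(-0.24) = 9.51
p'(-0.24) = -2.35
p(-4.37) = 184.65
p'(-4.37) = -116.58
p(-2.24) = 35.96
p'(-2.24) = -32.11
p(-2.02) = 29.52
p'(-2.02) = -26.48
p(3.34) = -72.20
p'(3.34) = -68.93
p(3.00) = -51.00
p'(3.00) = -56.00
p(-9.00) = 1485.00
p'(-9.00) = -488.00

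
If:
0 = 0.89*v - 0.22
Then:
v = 0.25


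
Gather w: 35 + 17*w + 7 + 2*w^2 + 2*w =2*w^2 + 19*w + 42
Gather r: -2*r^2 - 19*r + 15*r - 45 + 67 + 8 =-2*r^2 - 4*r + 30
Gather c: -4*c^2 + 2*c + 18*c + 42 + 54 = -4*c^2 + 20*c + 96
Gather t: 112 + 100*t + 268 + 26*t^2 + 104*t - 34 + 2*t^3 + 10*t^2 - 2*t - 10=2*t^3 + 36*t^2 + 202*t + 336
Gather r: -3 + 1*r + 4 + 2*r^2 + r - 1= 2*r^2 + 2*r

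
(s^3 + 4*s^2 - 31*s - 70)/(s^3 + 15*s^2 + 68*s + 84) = (s - 5)/(s + 6)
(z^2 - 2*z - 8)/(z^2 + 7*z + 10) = (z - 4)/(z + 5)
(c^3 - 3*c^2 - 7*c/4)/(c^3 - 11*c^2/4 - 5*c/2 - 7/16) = 4*c/(4*c + 1)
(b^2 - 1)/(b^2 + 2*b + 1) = (b - 1)/(b + 1)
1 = 1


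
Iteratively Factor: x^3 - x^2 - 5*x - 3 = (x + 1)*(x^2 - 2*x - 3) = (x + 1)^2*(x - 3)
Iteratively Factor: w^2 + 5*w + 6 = (w + 2)*(w + 3)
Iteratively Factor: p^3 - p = (p)*(p^2 - 1) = p*(p + 1)*(p - 1)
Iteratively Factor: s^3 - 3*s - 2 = (s - 2)*(s^2 + 2*s + 1) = (s - 2)*(s + 1)*(s + 1)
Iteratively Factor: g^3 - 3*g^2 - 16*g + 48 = (g - 3)*(g^2 - 16) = (g - 4)*(g - 3)*(g + 4)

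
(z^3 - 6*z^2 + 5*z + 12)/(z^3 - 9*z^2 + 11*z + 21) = (z - 4)/(z - 7)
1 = 1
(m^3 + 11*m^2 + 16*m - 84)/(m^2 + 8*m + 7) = (m^2 + 4*m - 12)/(m + 1)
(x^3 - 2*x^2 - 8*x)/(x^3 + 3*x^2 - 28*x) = (x + 2)/(x + 7)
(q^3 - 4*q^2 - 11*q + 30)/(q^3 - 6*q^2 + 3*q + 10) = (q + 3)/(q + 1)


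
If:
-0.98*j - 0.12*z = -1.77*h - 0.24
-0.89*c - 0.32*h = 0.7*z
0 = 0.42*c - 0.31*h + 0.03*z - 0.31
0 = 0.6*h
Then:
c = 0.81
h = 0.00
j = 0.37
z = -1.03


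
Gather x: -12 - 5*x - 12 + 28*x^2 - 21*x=28*x^2 - 26*x - 24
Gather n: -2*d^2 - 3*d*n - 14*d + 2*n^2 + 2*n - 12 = -2*d^2 - 14*d + 2*n^2 + n*(2 - 3*d) - 12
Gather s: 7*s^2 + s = 7*s^2 + s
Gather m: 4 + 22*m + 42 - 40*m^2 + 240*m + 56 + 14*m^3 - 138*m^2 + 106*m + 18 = 14*m^3 - 178*m^2 + 368*m + 120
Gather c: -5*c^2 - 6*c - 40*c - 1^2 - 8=-5*c^2 - 46*c - 9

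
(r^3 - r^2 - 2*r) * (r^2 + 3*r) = r^5 + 2*r^4 - 5*r^3 - 6*r^2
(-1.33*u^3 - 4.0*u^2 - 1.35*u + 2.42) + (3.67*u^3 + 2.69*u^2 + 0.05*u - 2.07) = 2.34*u^3 - 1.31*u^2 - 1.3*u + 0.35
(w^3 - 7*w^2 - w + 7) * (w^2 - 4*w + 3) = w^5 - 11*w^4 + 30*w^3 - 10*w^2 - 31*w + 21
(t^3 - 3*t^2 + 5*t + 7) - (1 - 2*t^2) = t^3 - t^2 + 5*t + 6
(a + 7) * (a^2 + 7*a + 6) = a^3 + 14*a^2 + 55*a + 42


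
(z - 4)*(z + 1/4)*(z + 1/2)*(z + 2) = z^4 - 5*z^3/4 - 75*z^2/8 - 25*z/4 - 1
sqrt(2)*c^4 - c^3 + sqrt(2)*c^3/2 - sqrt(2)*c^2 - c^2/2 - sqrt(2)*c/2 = c*(c - sqrt(2))*(c + sqrt(2)/2)*(sqrt(2)*c + sqrt(2)/2)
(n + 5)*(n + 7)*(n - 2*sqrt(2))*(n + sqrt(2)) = n^4 - sqrt(2)*n^3 + 12*n^3 - 12*sqrt(2)*n^2 + 31*n^2 - 35*sqrt(2)*n - 48*n - 140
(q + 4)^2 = q^2 + 8*q + 16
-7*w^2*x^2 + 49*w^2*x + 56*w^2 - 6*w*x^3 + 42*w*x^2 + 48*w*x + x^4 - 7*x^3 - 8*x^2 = (-7*w + x)*(w + x)*(x - 8)*(x + 1)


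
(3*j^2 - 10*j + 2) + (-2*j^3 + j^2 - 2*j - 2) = -2*j^3 + 4*j^2 - 12*j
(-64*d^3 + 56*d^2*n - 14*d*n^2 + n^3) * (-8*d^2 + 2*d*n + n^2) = 512*d^5 - 576*d^4*n + 160*d^3*n^2 + 20*d^2*n^3 - 12*d*n^4 + n^5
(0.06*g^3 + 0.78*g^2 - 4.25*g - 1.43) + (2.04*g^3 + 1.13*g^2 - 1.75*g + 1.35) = 2.1*g^3 + 1.91*g^2 - 6.0*g - 0.0799999999999998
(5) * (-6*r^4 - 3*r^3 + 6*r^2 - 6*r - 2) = -30*r^4 - 15*r^3 + 30*r^2 - 30*r - 10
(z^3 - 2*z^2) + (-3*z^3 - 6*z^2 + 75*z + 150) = -2*z^3 - 8*z^2 + 75*z + 150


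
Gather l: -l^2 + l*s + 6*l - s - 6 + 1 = -l^2 + l*(s + 6) - s - 5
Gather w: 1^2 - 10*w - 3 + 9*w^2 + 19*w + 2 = 9*w^2 + 9*w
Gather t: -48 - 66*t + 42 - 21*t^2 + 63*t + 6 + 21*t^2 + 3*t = 0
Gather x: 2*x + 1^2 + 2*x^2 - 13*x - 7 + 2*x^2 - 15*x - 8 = 4*x^2 - 26*x - 14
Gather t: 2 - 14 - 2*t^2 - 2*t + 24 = -2*t^2 - 2*t + 12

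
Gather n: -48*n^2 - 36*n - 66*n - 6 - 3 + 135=-48*n^2 - 102*n + 126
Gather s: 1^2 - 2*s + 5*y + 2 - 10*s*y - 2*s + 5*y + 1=s*(-10*y - 4) + 10*y + 4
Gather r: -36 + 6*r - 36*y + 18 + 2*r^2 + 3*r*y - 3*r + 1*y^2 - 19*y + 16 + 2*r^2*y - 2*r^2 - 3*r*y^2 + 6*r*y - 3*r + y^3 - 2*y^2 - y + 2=2*r^2*y + r*(-3*y^2 + 9*y) + y^3 - y^2 - 56*y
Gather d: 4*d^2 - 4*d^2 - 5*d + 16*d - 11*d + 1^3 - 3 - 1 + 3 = 0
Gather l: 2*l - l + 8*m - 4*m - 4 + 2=l + 4*m - 2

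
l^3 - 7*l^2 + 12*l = l*(l - 4)*(l - 3)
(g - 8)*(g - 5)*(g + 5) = g^3 - 8*g^2 - 25*g + 200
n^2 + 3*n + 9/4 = (n + 3/2)^2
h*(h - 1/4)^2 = h^3 - h^2/2 + h/16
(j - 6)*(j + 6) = j^2 - 36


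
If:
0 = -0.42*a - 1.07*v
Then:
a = -2.54761904761905*v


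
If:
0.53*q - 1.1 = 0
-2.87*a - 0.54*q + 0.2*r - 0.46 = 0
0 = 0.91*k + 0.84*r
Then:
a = 0.0696864111498258*r - 0.550785615672868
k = -0.923076923076923*r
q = 2.08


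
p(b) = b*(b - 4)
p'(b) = 2*b - 4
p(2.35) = -3.88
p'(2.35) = 0.70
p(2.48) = -3.77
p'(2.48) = 0.96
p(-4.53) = 38.64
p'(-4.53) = -13.06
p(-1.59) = 8.89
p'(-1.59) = -7.18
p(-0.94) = 4.64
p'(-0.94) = -5.88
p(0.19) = -0.72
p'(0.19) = -3.62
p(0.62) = -2.10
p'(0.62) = -2.76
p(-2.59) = 17.07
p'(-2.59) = -9.18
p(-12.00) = 192.00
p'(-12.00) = -28.00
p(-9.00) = 117.00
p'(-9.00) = -22.00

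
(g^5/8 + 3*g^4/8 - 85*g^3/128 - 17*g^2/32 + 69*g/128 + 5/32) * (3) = 3*g^5/8 + 9*g^4/8 - 255*g^3/128 - 51*g^2/32 + 207*g/128 + 15/32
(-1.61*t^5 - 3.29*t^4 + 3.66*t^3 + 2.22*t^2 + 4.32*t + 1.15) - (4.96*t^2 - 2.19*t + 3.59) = -1.61*t^5 - 3.29*t^4 + 3.66*t^3 - 2.74*t^2 + 6.51*t - 2.44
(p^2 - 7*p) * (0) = 0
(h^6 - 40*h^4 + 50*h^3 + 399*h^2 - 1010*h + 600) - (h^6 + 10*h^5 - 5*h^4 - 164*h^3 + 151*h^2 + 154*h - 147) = -10*h^5 - 35*h^4 + 214*h^3 + 248*h^2 - 1164*h + 747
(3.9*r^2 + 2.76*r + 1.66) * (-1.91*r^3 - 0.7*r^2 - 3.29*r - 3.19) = -7.449*r^5 - 8.0016*r^4 - 17.9336*r^3 - 22.6834*r^2 - 14.2658*r - 5.2954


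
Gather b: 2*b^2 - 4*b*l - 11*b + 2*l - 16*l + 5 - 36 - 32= 2*b^2 + b*(-4*l - 11) - 14*l - 63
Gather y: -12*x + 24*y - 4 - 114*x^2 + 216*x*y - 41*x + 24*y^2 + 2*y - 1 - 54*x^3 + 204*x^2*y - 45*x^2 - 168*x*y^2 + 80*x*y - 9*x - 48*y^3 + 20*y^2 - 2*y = -54*x^3 - 159*x^2 - 62*x - 48*y^3 + y^2*(44 - 168*x) + y*(204*x^2 + 296*x + 24) - 5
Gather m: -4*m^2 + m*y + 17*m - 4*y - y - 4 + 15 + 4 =-4*m^2 + m*(y + 17) - 5*y + 15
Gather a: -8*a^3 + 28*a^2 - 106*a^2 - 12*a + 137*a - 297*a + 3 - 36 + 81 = -8*a^3 - 78*a^2 - 172*a + 48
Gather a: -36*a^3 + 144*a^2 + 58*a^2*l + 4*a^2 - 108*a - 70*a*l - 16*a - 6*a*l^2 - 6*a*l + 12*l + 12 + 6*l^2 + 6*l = -36*a^3 + a^2*(58*l + 148) + a*(-6*l^2 - 76*l - 124) + 6*l^2 + 18*l + 12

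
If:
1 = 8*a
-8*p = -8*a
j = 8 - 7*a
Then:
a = 1/8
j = 57/8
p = 1/8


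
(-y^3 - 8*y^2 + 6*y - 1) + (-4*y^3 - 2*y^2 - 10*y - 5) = -5*y^3 - 10*y^2 - 4*y - 6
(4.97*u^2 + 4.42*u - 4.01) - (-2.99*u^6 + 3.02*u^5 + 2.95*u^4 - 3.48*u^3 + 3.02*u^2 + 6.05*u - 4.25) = 2.99*u^6 - 3.02*u^5 - 2.95*u^4 + 3.48*u^3 + 1.95*u^2 - 1.63*u + 0.24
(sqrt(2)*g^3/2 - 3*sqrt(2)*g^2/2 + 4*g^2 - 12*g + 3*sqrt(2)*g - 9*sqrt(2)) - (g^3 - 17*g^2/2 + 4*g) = -g^3 + sqrt(2)*g^3/2 - 3*sqrt(2)*g^2/2 + 25*g^2/2 - 16*g + 3*sqrt(2)*g - 9*sqrt(2)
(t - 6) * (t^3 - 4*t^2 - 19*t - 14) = t^4 - 10*t^3 + 5*t^2 + 100*t + 84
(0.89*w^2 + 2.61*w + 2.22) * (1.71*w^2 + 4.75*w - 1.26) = 1.5219*w^4 + 8.6906*w^3 + 15.0723*w^2 + 7.2564*w - 2.7972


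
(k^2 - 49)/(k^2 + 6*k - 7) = (k - 7)/(k - 1)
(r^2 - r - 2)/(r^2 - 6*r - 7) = (r - 2)/(r - 7)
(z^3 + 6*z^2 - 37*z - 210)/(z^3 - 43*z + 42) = (z + 5)/(z - 1)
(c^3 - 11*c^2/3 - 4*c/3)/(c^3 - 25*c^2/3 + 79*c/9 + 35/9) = 3*c*(c - 4)/(3*c^2 - 26*c + 35)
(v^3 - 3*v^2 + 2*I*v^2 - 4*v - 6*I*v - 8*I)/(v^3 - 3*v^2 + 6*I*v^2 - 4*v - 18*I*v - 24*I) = (v + 2*I)/(v + 6*I)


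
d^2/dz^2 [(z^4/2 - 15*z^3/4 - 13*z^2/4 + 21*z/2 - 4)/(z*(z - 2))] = (z^6 - 6*z^5 + 12*z^4 - 22*z^3 - 24*z^2 + 48*z - 32)/(z^3*(z^3 - 6*z^2 + 12*z - 8))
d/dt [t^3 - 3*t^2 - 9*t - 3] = 3*t^2 - 6*t - 9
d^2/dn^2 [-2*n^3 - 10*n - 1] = -12*n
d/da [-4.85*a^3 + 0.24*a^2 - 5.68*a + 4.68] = -14.55*a^2 + 0.48*a - 5.68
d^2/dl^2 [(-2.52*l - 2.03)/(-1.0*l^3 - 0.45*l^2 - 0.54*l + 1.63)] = (15.12*l^5 + 31.164*l^4 + 12.915*l^3 + 58.33485*l^2 + 33.90366*l + 8.598114)/(1.0*l^9 + 1.35*l^8 + 2.2275*l^7 - 3.340875*l^6 - 3.19815*l^5 - 5.877765*l^4 + 5.751624*l^3 + 2.160891*l^2 + 4.304178*l - 4.330747)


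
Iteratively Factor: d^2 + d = (d)*(d + 1)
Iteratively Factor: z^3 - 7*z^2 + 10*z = (z)*(z^2 - 7*z + 10) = z*(z - 2)*(z - 5)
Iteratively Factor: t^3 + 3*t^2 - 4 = (t + 2)*(t^2 + t - 2) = (t - 1)*(t + 2)*(t + 2)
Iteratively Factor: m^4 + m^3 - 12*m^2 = (m - 3)*(m^3 + 4*m^2) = m*(m - 3)*(m^2 + 4*m) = m^2*(m - 3)*(m + 4)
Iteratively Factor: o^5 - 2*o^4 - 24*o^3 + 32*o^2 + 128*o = (o)*(o^4 - 2*o^3 - 24*o^2 + 32*o + 128) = o*(o - 4)*(o^3 + 2*o^2 - 16*o - 32) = o*(o - 4)*(o + 2)*(o^2 - 16) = o*(o - 4)*(o + 2)*(o + 4)*(o - 4)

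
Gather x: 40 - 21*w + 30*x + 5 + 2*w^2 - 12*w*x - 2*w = 2*w^2 - 23*w + x*(30 - 12*w) + 45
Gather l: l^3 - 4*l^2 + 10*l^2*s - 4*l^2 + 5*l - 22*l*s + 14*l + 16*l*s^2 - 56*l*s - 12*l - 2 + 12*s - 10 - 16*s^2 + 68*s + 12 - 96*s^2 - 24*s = l^3 + l^2*(10*s - 8) + l*(16*s^2 - 78*s + 7) - 112*s^2 + 56*s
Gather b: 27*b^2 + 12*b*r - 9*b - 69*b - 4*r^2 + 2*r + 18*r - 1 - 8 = 27*b^2 + b*(12*r - 78) - 4*r^2 + 20*r - 9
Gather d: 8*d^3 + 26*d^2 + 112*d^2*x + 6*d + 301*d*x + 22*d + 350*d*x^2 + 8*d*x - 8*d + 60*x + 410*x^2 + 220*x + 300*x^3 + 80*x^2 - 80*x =8*d^3 + d^2*(112*x + 26) + d*(350*x^2 + 309*x + 20) + 300*x^3 + 490*x^2 + 200*x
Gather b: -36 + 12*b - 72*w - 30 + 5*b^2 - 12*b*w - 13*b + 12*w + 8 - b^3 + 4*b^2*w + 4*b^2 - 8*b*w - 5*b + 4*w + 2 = -b^3 + b^2*(4*w + 9) + b*(-20*w - 6) - 56*w - 56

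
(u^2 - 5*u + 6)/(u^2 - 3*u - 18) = (-u^2 + 5*u - 6)/(-u^2 + 3*u + 18)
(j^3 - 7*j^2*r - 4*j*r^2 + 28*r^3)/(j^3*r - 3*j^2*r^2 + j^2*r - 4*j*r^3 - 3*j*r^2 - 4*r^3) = (-j^3 + 7*j^2*r + 4*j*r^2 - 28*r^3)/(r*(-j^3 + 3*j^2*r - j^2 + 4*j*r^2 + 3*j*r + 4*r^2))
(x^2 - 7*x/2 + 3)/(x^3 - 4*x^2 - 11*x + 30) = (x - 3/2)/(x^2 - 2*x - 15)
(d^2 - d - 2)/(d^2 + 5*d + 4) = (d - 2)/(d + 4)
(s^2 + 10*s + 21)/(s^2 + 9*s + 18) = (s + 7)/(s + 6)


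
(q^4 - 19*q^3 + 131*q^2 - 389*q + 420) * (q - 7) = q^5 - 26*q^4 + 264*q^3 - 1306*q^2 + 3143*q - 2940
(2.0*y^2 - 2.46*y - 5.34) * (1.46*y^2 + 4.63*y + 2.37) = 2.92*y^4 + 5.6684*y^3 - 14.4462*y^2 - 30.5544*y - 12.6558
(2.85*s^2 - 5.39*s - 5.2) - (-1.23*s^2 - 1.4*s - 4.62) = 4.08*s^2 - 3.99*s - 0.58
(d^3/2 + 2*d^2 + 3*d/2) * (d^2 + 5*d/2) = d^5/2 + 13*d^4/4 + 13*d^3/2 + 15*d^2/4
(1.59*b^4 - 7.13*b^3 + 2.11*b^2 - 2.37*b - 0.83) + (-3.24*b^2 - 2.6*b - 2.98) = 1.59*b^4 - 7.13*b^3 - 1.13*b^2 - 4.97*b - 3.81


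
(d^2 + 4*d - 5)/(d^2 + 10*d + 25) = (d - 1)/(d + 5)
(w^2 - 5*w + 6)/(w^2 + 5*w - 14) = (w - 3)/(w + 7)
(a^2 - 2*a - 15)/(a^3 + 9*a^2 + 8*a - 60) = (a^2 - 2*a - 15)/(a^3 + 9*a^2 + 8*a - 60)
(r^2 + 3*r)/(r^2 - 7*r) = (r + 3)/(r - 7)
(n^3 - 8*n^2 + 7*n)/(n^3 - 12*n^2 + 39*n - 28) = n/(n - 4)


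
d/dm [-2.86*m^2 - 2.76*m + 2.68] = -5.72*m - 2.76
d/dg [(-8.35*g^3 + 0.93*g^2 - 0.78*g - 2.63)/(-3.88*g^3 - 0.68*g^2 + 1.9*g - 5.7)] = (-1.4210854715202e-14*g^5 + 9.2864*g^4 - 37.7828*g^3 + 113.4084*g^2 - 14.1788*g + 9.443)/(15.0544*g^6 + 5.2768*g^5 - 14.2816*g^4 + 41.648*g^3 + 11.362*g^2 - 21.66*g + 32.49)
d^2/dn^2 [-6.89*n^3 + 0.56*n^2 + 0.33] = 1.12 - 41.34*n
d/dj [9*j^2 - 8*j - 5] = 18*j - 8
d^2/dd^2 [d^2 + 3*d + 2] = 2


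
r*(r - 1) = r^2 - r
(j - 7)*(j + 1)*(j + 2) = j^3 - 4*j^2 - 19*j - 14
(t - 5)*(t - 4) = t^2 - 9*t + 20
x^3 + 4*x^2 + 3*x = x*(x + 1)*(x + 3)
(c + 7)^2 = c^2 + 14*c + 49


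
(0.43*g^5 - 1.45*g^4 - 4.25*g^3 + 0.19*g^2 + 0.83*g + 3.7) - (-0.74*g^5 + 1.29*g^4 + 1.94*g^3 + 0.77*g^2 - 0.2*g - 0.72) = 1.17*g^5 - 2.74*g^4 - 6.19*g^3 - 0.58*g^2 + 1.03*g + 4.42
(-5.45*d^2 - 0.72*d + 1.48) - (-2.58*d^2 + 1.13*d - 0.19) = -2.87*d^2 - 1.85*d + 1.67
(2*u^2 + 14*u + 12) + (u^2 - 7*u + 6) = 3*u^2 + 7*u + 18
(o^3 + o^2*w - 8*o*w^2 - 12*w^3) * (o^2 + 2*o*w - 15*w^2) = o^5 + 3*o^4*w - 21*o^3*w^2 - 43*o^2*w^3 + 96*o*w^4 + 180*w^5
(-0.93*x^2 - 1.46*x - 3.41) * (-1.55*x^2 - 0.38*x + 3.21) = 1.4415*x^4 + 2.6164*x^3 + 2.855*x^2 - 3.3908*x - 10.9461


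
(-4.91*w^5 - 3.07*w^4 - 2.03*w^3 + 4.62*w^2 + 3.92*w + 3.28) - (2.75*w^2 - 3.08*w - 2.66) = -4.91*w^5 - 3.07*w^4 - 2.03*w^3 + 1.87*w^2 + 7.0*w + 5.94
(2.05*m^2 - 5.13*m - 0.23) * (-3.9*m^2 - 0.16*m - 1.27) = -7.995*m^4 + 19.679*m^3 - 0.8857*m^2 + 6.5519*m + 0.2921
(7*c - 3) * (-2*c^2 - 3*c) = -14*c^3 - 15*c^2 + 9*c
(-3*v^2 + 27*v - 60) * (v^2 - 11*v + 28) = -3*v^4 + 60*v^3 - 441*v^2 + 1416*v - 1680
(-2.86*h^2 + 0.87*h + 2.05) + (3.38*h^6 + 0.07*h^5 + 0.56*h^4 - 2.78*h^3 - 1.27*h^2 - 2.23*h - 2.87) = 3.38*h^6 + 0.07*h^5 + 0.56*h^4 - 2.78*h^3 - 4.13*h^2 - 1.36*h - 0.82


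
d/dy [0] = 0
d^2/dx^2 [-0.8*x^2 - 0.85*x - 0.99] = -1.60000000000000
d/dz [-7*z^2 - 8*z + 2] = -14*z - 8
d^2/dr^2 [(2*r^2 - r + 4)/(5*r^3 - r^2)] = 2*(50*r^4 - 75*r^3 + 615*r^2 - 161*r + 12)/(r^4*(125*r^3 - 75*r^2 + 15*r - 1))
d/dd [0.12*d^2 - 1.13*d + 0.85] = 0.24*d - 1.13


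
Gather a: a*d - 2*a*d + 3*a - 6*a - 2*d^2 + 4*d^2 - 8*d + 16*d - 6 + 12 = a*(-d - 3) + 2*d^2 + 8*d + 6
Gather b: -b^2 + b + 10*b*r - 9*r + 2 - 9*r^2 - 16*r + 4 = -b^2 + b*(10*r + 1) - 9*r^2 - 25*r + 6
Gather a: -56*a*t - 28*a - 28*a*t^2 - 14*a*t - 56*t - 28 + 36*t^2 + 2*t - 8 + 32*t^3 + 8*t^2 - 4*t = a*(-28*t^2 - 70*t - 28) + 32*t^3 + 44*t^2 - 58*t - 36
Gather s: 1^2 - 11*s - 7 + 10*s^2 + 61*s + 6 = 10*s^2 + 50*s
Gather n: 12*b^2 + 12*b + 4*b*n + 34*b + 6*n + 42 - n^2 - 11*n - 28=12*b^2 + 46*b - n^2 + n*(4*b - 5) + 14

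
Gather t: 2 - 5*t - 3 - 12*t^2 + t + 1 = -12*t^2 - 4*t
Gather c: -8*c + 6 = 6 - 8*c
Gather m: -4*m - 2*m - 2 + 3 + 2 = 3 - 6*m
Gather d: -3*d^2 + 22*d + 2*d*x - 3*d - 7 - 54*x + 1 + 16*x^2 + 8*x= -3*d^2 + d*(2*x + 19) + 16*x^2 - 46*x - 6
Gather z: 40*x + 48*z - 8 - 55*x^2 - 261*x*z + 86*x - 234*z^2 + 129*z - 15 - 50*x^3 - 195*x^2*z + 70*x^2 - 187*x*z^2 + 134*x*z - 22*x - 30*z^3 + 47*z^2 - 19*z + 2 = -50*x^3 + 15*x^2 + 104*x - 30*z^3 + z^2*(-187*x - 187) + z*(-195*x^2 - 127*x + 158) - 21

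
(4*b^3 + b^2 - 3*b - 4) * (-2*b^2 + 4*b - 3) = -8*b^5 + 14*b^4 - 2*b^3 - 7*b^2 - 7*b + 12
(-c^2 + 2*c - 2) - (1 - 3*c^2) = 2*c^2 + 2*c - 3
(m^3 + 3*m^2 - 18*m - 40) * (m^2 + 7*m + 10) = m^5 + 10*m^4 + 13*m^3 - 136*m^2 - 460*m - 400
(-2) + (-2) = -4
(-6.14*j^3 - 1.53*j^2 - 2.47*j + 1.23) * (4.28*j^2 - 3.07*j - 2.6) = -26.2792*j^5 + 12.3014*j^4 + 10.0895*j^3 + 16.8253*j^2 + 2.6459*j - 3.198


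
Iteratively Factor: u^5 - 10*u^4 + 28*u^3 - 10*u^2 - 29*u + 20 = (u + 1)*(u^4 - 11*u^3 + 39*u^2 - 49*u + 20) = (u - 1)*(u + 1)*(u^3 - 10*u^2 + 29*u - 20) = (u - 4)*(u - 1)*(u + 1)*(u^2 - 6*u + 5) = (u - 4)*(u - 1)^2*(u + 1)*(u - 5)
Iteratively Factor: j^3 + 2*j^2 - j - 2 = (j - 1)*(j^2 + 3*j + 2) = (j - 1)*(j + 1)*(j + 2)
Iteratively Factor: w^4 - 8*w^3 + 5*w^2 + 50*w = (w)*(w^3 - 8*w^2 + 5*w + 50) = w*(w + 2)*(w^2 - 10*w + 25) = w*(w - 5)*(w + 2)*(w - 5)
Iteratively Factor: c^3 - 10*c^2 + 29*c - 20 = (c - 5)*(c^2 - 5*c + 4) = (c - 5)*(c - 1)*(c - 4)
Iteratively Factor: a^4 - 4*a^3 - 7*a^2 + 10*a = (a + 2)*(a^3 - 6*a^2 + 5*a) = (a - 5)*(a + 2)*(a^2 - a) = a*(a - 5)*(a + 2)*(a - 1)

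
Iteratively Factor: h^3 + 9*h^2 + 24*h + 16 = (h + 4)*(h^2 + 5*h + 4) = (h + 4)^2*(h + 1)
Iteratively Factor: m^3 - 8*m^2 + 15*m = (m)*(m^2 - 8*m + 15) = m*(m - 3)*(m - 5)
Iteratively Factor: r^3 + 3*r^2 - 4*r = (r - 1)*(r^2 + 4*r) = (r - 1)*(r + 4)*(r)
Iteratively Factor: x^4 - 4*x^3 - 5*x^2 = (x - 5)*(x^3 + x^2) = x*(x - 5)*(x^2 + x) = x*(x - 5)*(x + 1)*(x)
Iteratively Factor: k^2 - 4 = (k - 2)*(k + 2)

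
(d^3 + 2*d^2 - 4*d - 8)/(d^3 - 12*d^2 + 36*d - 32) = (d^2 + 4*d + 4)/(d^2 - 10*d + 16)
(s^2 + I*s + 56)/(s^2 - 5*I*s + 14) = (s + 8*I)/(s + 2*I)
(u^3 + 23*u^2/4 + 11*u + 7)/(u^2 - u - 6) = (4*u^2 + 15*u + 14)/(4*(u - 3))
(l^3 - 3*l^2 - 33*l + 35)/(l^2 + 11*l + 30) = (l^2 - 8*l + 7)/(l + 6)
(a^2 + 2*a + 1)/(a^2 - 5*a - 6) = (a + 1)/(a - 6)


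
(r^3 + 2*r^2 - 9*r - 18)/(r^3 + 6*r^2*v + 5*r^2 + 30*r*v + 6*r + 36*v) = (r - 3)/(r + 6*v)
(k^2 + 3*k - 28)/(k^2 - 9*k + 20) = (k + 7)/(k - 5)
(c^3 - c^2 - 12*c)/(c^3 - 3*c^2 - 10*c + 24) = c/(c - 2)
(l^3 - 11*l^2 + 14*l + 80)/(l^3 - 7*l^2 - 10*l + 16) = (l - 5)/(l - 1)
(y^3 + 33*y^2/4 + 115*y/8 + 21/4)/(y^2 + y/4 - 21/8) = (2*y^2 + 13*y + 6)/(2*y - 3)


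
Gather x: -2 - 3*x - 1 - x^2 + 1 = -x^2 - 3*x - 2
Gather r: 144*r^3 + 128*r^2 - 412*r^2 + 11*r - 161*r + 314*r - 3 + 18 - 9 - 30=144*r^3 - 284*r^2 + 164*r - 24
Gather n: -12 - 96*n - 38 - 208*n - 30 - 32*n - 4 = -336*n - 84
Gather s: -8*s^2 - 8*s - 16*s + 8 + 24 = -8*s^2 - 24*s + 32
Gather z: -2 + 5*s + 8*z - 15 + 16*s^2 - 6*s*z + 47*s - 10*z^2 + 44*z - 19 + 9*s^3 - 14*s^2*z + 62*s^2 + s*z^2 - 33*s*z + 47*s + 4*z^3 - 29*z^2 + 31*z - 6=9*s^3 + 78*s^2 + 99*s + 4*z^3 + z^2*(s - 39) + z*(-14*s^2 - 39*s + 83) - 42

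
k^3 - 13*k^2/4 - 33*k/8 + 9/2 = (k - 4)*(k - 3/4)*(k + 3/2)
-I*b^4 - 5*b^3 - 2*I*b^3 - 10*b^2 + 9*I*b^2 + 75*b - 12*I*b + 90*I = (b - 3)*(b + 5)*(b - 6*I)*(-I*b + 1)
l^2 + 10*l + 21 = (l + 3)*(l + 7)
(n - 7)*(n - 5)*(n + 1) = n^3 - 11*n^2 + 23*n + 35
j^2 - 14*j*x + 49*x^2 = (j - 7*x)^2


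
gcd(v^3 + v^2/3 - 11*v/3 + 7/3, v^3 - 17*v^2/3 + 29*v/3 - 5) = v - 1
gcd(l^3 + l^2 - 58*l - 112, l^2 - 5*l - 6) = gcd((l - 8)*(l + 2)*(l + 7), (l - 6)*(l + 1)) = 1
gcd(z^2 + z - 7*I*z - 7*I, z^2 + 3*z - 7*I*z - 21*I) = z - 7*I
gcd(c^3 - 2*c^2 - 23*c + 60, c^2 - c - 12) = c - 4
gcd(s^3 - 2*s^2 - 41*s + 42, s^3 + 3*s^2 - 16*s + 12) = s^2 + 5*s - 6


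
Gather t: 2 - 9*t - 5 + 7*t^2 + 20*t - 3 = 7*t^2 + 11*t - 6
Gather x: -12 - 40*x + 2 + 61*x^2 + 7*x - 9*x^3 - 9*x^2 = -9*x^3 + 52*x^2 - 33*x - 10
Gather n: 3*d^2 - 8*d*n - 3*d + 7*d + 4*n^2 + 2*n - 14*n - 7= 3*d^2 + 4*d + 4*n^2 + n*(-8*d - 12) - 7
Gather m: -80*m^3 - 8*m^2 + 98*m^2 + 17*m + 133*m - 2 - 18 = -80*m^3 + 90*m^2 + 150*m - 20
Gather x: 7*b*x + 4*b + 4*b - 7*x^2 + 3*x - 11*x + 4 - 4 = 8*b - 7*x^2 + x*(7*b - 8)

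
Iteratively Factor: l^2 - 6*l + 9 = (l - 3)*(l - 3)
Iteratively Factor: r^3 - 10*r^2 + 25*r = (r)*(r^2 - 10*r + 25) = r*(r - 5)*(r - 5)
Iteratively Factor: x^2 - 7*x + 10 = (x - 5)*(x - 2)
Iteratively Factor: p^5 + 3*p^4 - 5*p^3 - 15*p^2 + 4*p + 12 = (p - 2)*(p^4 + 5*p^3 + 5*p^2 - 5*p - 6) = (p - 2)*(p - 1)*(p^3 + 6*p^2 + 11*p + 6) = (p - 2)*(p - 1)*(p + 2)*(p^2 + 4*p + 3) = (p - 2)*(p - 1)*(p + 1)*(p + 2)*(p + 3)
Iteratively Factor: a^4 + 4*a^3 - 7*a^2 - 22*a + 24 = (a - 2)*(a^3 + 6*a^2 + 5*a - 12) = (a - 2)*(a + 3)*(a^2 + 3*a - 4) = (a - 2)*(a - 1)*(a + 3)*(a + 4)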